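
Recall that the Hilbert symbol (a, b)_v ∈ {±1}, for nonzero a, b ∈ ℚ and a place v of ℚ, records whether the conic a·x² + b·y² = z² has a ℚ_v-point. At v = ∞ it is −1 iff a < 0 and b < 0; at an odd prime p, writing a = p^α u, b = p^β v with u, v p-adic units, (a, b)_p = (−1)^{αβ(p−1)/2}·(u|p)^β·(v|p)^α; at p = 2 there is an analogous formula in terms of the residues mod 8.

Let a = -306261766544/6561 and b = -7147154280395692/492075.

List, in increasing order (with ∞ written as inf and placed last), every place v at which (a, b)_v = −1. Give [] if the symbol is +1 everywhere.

Mod squares: a ≡ -41, b ≡ -39729. Check v ∈ {∞, 2, 3, 5, 17, 19, 31, 41}.
v=5: a=5^0·(≡1), b=5^-2·(≡1) mod 5; (1|5)=+1, (1|5)=+1; (−1)^{0·-2·2}·(+1)^-2·(+1)^0 = +1.
v=41: a=41^3·(≡39), b=41^3·(≡11) mod 41; (39|41)=+1, (11|41)=-1; (−1)^{3·3·20}·(+1)^3·(-1)^3 = -1.
v=17: a=17^2·(≡7), b=17^5·(≡9) mod 17; (7|17)=-1, (9|17)=+1; (−1)^{2·5·8}·(-1)^5·(+1)^2 = -1.
v=∞: -41 < 0 and -39729 < 0  ⇒  (a,b)_∞ = -1.
v=2: v_2(a)=4, v_2(b)=2; units ≡ 7, 7 (mod 8); ε·ε+αω+βω = 1·1+4·0+2·0 ≡ 1  ⇒  (a,b)_2 = -1.
v=3: a=3^-8·(≡1), b=3^-9·(≡2) mod 3; (1|3)=+1, (2|3)=-1; (−1)^{-8·-9·1}·(+1)^-9·(-1)^-8 = +1.
v=31: a=31^2·(≡29), b=31^2·(≡26) mod 31; (29|31)=-1, (26|31)=-1; (−1)^{2·2·15}·(-1)^2·(-1)^2 = +1.
v=19: a=19^0·(≡5), b=19^1·(≡10) mod 19; (5|19)=+1, (10|19)=-1; (−1)^{0·1·9}·(+1)^1·(-1)^0 = +1.
Ram(-41, -39729) = {2, 17, 41, ∞}; no ℚ_2-point on the conic.

[2, 17, 41, inf]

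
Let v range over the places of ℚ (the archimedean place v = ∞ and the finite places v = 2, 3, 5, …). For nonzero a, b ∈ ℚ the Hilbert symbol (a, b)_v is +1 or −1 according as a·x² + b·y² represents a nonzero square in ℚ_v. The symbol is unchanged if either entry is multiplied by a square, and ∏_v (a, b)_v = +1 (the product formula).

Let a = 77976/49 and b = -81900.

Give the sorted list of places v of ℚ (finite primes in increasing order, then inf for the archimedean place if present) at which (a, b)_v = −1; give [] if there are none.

Mod squares: a ≡ 6, b ≡ -91. Check v ∈ {∞, 2, 3, 5, 7, 13, 19}.
v=5: a=5^0·(≡4), b=5^2·(≡4) mod 5; (4|5)=+1, (4|5)=+1; (−1)^{0·2·2}·(+1)^2·(+1)^0 = +1.
v=2: v_2(a)=3, v_2(b)=2; units ≡ 3, 5 (mod 8); ε·ε+αω+βω = 1·0+3·1+2·1 ≡ 1  ⇒  (a,b)_2 = -1.
v=19: a=19^2·(≡11), b=19^0·(≡9) mod 19; (11|19)=+1, (9|19)=+1; (−1)^{2·0·9}·(+1)^0·(+1)^2 = +1.
v=3: a=3^3·(≡2), b=3^2·(≡2) mod 3; (2|3)=-1, (2|3)=-1; (−1)^{3·2·1}·(-1)^2·(-1)^3 = -1.
v=7: a=7^-2·(≡3), b=7^1·(≡4) mod 7; (3|7)=-1, (4|7)=+1; (−1)^{-2·1·3}·(-1)^1·(+1)^-2 = -1.
v=13: a=13^0·(≡8), b=13^1·(≡5) mod 13; (8|13)=-1, (5|13)=-1; (−1)^{0·1·6}·(-1)^1·(-1)^0 = -1.
v=∞: 6 > 0 and -91 < 0  ⇒  (a,b)_∞ = +1.
(6, -91 / ℚ) ramifies at {2, 3, 7, 13}: a division algebra.

[2, 3, 7, 13]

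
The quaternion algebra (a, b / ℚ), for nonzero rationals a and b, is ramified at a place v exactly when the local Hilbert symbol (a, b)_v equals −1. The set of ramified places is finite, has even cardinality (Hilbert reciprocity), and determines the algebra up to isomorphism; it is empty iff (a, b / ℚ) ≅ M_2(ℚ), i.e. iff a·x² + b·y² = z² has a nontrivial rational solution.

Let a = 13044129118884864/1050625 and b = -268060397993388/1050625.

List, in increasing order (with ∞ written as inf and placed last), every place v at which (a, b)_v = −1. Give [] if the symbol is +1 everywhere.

(a, b) ≡ (50141, -1153243) mod (ℚ^×)²; places V = {2, 3, 5, 7, 11, 13, 19, 23, 29, 41, ∞}.
(a,b)_2: α=10, β=2; u≡5, v≡5 (mod 8); ε(u)ε(v)=0·0, αω(v)=10·1, βω(u)=2·1; sum ≡ 0  ⇒  +1.
(a,b)_41: α=-2, u≡20; β=-2, v≡18 (mod 41); (20|41)=+1, (18|41)=+1; sign (−1)^0·+1^-2·+1^-2 = +1.
(a,b)_∞: sgn(50141)=+, sgn(-1153243)=−, so +1.
(a,b)_7: α=3, u≡1; β=3, v≡5 (mod 7); (1|7)=+1, (5|7)=-1; sign (−1)^1·+1^3·-1^3 = +1.
(a,b)_29: α=1, u≡11; β=1, v≡3 (mod 29); (11|29)=-1, (3|29)=-1; sign (−1)^0·-1^1·-1^1 = +1.
(a,b)_13: α=1, u≡3; β=1, v≡12 (mod 13); (3|13)=+1, (12|13)=+1; sign (−1)^0·+1^1·+1^1 = +1.
(a,b)_23: α=2, u≡2; β=1, v≡19 (mod 23); (2|23)=+1, (19|23)=-1; sign (−1)^0·+1^1·-1^2 = +1.
(a,b)_19: α=1, u≡16; β=1, v≡18 (mod 19); (16|19)=+1, (18|19)=-1; sign (−1)^1·+1^1·-1^1 = +1.
(a,b)_11: α=2, u≡4; β=4, v≡6 (mod 11); (4|11)=+1, (6|11)=-1; sign (−1)^0·+1^4·-1^2 = +1.
(a,b)_3: α=4, u≡2; β=4, v≡2 (mod 3); (2|3)=-1, (2|3)=-1; sign (−1)^0·-1^4·-1^4 = +1.
(a,b)_5: α=-4, u≡4; β=-4, v≡2 (mod 5); (4|5)=+1, (2|5)=-1; sign (−1)^0·+1^-4·-1^-4 = +1.
Ram(a, b) = ∅: the form 50141·x² + -1153243·y² − z² is isotropic over every ℚ_v, so by Hasse–Minkowski it is isotropic over ℚ.

[]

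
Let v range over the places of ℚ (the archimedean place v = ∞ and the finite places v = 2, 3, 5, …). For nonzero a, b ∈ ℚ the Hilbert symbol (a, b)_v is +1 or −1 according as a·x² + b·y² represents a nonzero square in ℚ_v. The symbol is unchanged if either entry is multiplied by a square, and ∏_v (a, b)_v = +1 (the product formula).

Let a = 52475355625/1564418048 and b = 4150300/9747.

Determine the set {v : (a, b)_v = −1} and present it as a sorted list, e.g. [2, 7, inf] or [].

[2, 3]

Mod squares: a ≡ 2, b ≡ 21. Check v ∈ {∞, 2, 3, 5, 7, 11, 17, 19, 23}.
v=23: a=23^-2·(≡18), b=23^0·(≡10) mod 23; (18|23)=+1, (10|23)=-1; (−1)^{-2·0·11}·(+1)^0·(-1)^-2 = +1.
v=∞: 2 > 0 and 21 > 0  ⇒  (a,b)_∞ = +1.
v=7: a=7^4·(≡2), b=7^3·(≡6) mod 7; (2|7)=+1, (6|7)=-1; (−1)^{4·3·3}·(+1)^3·(-1)^4 = +1.
v=3: a=3^0·(≡2), b=3^-3·(≡1) mod 3; (2|3)=-1, (1|3)=+1; (−1)^{0·-3·1}·(-1)^-3·(+1)^0 = -1.
v=2: v_2(a)=-13, v_2(b)=2; units ≡ 1, 5 (mod 8); ε·ε+αω+βω = 0·0+-13·1+2·0 ≡ 1  ⇒  (a,b)_2 = -1.
v=17: a=17^2·(≡2), b=17^0·(≡15) mod 17; (2|17)=+1, (15|17)=+1; (−1)^{2·0·8}·(+1)^0·(+1)^2 = +1.
v=11: a=11^2·(≡8), b=11^2·(≡2) mod 11; (8|11)=-1, (2|11)=-1; (−1)^{2·2·5}·(-1)^2·(-1)^2 = +1.
v=5: a=5^4·(≡3), b=5^2·(≡1) mod 5; (3|5)=-1, (1|5)=+1; (−1)^{4·2·2}·(-1)^2·(+1)^4 = +1.
v=19: a=19^-2·(≡14), b=19^-2·(≡2) mod 19; (14|19)=-1, (2|19)=-1; (−1)^{-2·-2·9}·(-1)^-2·(-1)^-2 = +1.
(2, 21 / ℚ) ramifies at {2, 3}: a division algebra.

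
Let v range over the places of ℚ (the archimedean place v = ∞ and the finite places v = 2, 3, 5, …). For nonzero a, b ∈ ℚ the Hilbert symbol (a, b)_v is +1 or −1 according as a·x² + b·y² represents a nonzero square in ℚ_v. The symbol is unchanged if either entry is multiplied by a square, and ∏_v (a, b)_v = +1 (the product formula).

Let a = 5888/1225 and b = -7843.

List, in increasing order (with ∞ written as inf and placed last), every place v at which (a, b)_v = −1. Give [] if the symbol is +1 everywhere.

Mod squares: a ≡ 23, b ≡ -7843. Check v ∈ {∞, 2, 5, 7, 11, 23, 31}.
v=11: a=11^0·(≡9), b=11^1·(≡2) mod 11; (9|11)=+1, (2|11)=-1; (−1)^{0·1·5}·(+1)^1·(-1)^0 = +1.
v=5: a=5^-2·(≡2), b=5^0·(≡2) mod 5; (2|5)=-1, (2|5)=-1; (−1)^{-2·0·2}·(-1)^0·(-1)^-2 = +1.
v=2: v_2(a)=8, v_2(b)=0; units ≡ 7, 5 (mod 8); ε·ε+αω+βω = 1·0+8·1+0·0 ≡ 0  ⇒  (a,b)_2 = +1.
v=31: a=31^0·(≡27), b=31^1·(≡26) mod 31; (27|31)=-1, (26|31)=-1; (−1)^{0·1·15}·(-1)^1·(-1)^0 = -1.
v=∞: 23 > 0 and -7843 < 0  ⇒  (a,b)_∞ = +1.
v=23: a=23^1·(≡12), b=23^1·(≡4) mod 23; (12|23)=+1, (4|23)=+1; (−1)^{1·1·11}·(+1)^1·(+1)^1 = -1.
v=7: a=7^-2·(≡2), b=7^0·(≡4) mod 7; (2|7)=+1, (4|7)=+1; (−1)^{-2·0·3}·(+1)^0·(+1)^-2 = +1.
|Ram(23, -7843)| = 2, even; anisotropic at {23, 31}.

[23, 31]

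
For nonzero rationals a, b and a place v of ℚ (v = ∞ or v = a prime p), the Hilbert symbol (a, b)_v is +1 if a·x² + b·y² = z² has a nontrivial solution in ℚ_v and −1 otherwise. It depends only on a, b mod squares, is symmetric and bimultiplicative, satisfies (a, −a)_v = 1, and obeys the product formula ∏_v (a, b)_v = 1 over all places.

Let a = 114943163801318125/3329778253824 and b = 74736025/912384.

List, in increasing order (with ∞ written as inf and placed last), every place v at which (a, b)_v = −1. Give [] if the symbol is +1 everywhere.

[17, 23]

Mod squares: a ≡ 7429, b ≡ 11. Check v ∈ {∞, 2, 3, 5, 7, 11, 13, 17, 19, 23}.
v=2: v_2(a)=-22, v_2(b)=-10; units ≡ 5, 3 (mod 8); ε·ε+αω+βω = 0·1+-22·1+-10·1 ≡ 0  ⇒  (a,b)_2 = +1.
v=13: a=13^4·(≡8), b=13^2·(≡6) mod 13; (8|13)=-1, (6|13)=-1; (−1)^{4·2·6}·(-1)^2·(-1)^4 = +1.
v=5: a=5^4·(≡1), b=5^2·(≡4) mod 5; (1|5)=+1, (4|5)=+1; (−1)^{4·2·2}·(+1)^2·(+1)^4 = +1.
v=3: a=3^-8·(≡1), b=3^-4·(≡2) mod 3; (1|3)=+1, (2|3)=-1; (−1)^{-8·-4·1}·(+1)^-4·(-1)^-8 = +1.
v=7: a=7^4·(≡2), b=7^2·(≡4) mod 7; (2|7)=+1, (4|7)=+1; (−1)^{4·2·3}·(+1)^2·(+1)^4 = +1.
v=23: a=23^1·(≡12), b=23^0·(≡20) mod 23; (12|23)=+1, (20|23)=-1; (−1)^{1·0·11}·(+1)^0·(-1)^1 = -1.
v=∞: 7429 > 0 and 11 > 0  ⇒  (a,b)_∞ = +1.
v=17: a=17^1·(≡6), b=17^0·(≡12) mod 17; (6|17)=-1, (12|17)=-1; (−1)^{1·0·8}·(-1)^0·(-1)^1 = -1.
v=19: a=19^3·(≡7), b=19^2·(≡5) mod 19; (7|19)=+1, (5|19)=+1; (−1)^{3·2·9}·(+1)^2·(+1)^3 = +1.
v=11: a=11^-2·(≡1), b=11^-1·(≡3) mod 11; (1|11)=+1, (3|11)=+1; (−1)^{-2·-1·5}·(+1)^-1·(+1)^-2 = +1.
(7429, 11 / ℚ) ramifies at {17, 23}: a division algebra.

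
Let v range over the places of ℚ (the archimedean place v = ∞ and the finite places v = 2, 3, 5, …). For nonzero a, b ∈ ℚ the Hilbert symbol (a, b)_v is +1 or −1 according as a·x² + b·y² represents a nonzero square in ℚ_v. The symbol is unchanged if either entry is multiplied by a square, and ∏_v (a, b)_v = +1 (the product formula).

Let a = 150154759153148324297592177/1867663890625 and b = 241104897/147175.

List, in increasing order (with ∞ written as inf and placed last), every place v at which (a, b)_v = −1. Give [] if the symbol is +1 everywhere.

[3, 11, 17, 41]

(a, b) ≡ (112217, 231) mod (ℚ^×)²; places V = {2, 3, 5, 7, 11, 13, 17, 23, 29, 41, 43, 53, ∞}.
(a,b)_13: α=-2, u≡10; β=0, v≡10 (mod 13); (10|13)=+1, (10|13)=+1; sign (−1)^0·+1^0·+1^-2 = +1.
(a,b)_2: α=0, β=0; u≡1, v≡7 (mod 8); ε(u)ε(v)=0·1, αω(v)=0·0, βω(u)=0·0; sum ≡ 0  ⇒  +1.
(a,b)_41: α=1, u≡4; β=0, v≡13 (mod 41); (4|41)=+1, (13|41)=-1; sign (−1)^0·+1^0·-1^1 = -1.
(a,b)_29: α=-4, u≡5; β=-2, v≡28 (mod 29); (5|29)=+1, (28|29)=+1; sign (−1)^0·+1^-2·+1^-4 = +1.
(a,b)_7: α=1, u≡1; β=-1, v≡3 (mod 7); (1|7)=+1, (3|7)=-1; sign (−1)^1·+1^-1·-1^1 = +1.
(a,b)_∞: sgn(112217)=+, sgn(231)=+, so +1.
(a,b)_5: α=-6, u≡3; β=-2, v≡1 (mod 5); (3|5)=-1, (1|5)=+1; sign (−1)^0·-1^-2·+1^-6 = +1.
(a,b)_53: α=2, u≡42; β=2, v≡31 (mod 53); (42|53)=+1, (31|53)=-1; sign (−1)^0·+1^2·-1^2 = +1.
(a,b)_11: α=4, u≡6; β=1, v≡10 (mod 11); (6|11)=-1, (10|11)=-1; sign (−1)^0·-1^1·-1^4 = -1.
(a,b)_43: α=2, u≡37; β=0, v≡38 (mod 43); (37|43)=-1, (38|43)=+1; sign (−1)^0·-1^0·+1^2 = +1.
(a,b)_3: α=6, u≡2; β=3, v≡2 (mod 3); (2|3)=-1, (2|3)=-1; sign (−1)^0·-1^3·-1^6 = -1.
(a,b)_17: α=7, u≡12; β=2, v≡11 (mod 17); (12|17)=-1, (11|17)=-1; sign (−1)^0·-1^2·-1^7 = -1.
(a,b)_23: α=1, u≡1; β=0, v≡16 (mod 23); (1|23)=+1, (16|23)=+1; sign (−1)^0·+1^0·+1^1 = +1.
|Ram(112217, 231)| = 4, even; anisotropic at {3, 11, 17, 41}.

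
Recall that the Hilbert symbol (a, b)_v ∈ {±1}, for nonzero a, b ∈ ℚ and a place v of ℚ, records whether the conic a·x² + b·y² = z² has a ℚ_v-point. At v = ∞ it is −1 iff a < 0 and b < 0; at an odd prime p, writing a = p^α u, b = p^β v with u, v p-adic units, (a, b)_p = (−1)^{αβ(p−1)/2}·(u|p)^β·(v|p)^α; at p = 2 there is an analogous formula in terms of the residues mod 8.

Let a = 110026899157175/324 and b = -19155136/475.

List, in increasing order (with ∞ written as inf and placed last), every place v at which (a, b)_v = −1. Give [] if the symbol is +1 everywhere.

[2, 23]

(a, b) ≡ (23, -33649) mod (ℚ^×)²; places V = {2, 3, 5, 7, 11, 13, 19, 23, ∞}.
(a,b)_19: α=2, u≡11; β=-1, v≡3 (mod 19); (11|19)=+1, (3|19)=-1; sign (−1)^0·+1^-1·-1^2 = +1.
(a,b)_13: α=2, u≡3; β=2, v≡6 (mod 13); (3|13)=+1, (6|13)=-1; sign (−1)^0·+1^2·-1^2 = +1.
(a,b)_23: α=3, u≡4; β=1, v≡6 (mod 23); (4|23)=+1, (6|23)=+1; sign (−1)^1·+1^1·+1^3 = -1.
(a,b)_11: α=2, u≡9; β=1, v≡6 (mod 11); (9|11)=+1, (6|11)=-1; sign (−1)^0·+1^1·-1^2 = +1.
(a,b)_2: α=-2, β=6; u≡7, v≡7 (mod 8); ε(u)ε(v)=1·1, αω(v)=-2·0, βω(u)=6·0; sum ≡ 1  ⇒  -1.
(a,b)_3: α=-4, u≡2; β=0, v≡2 (mod 3); (2|3)=-1, (2|3)=-1; sign (−1)^0·-1^0·-1^-4 = +1.
(a,b)_5: α=2, u≡3; β=-2, v≡1 (mod 5); (3|5)=-1, (1|5)=+1; sign (−1)^0·-1^-2·+1^2 = +1.
(a,b)_∞: sgn(23)=+, sgn(-33649)=−, so +1.
(a,b)_7: α=2, u≡2; β=1, v≡1 (mod 7); (2|7)=+1, (1|7)=+1; sign (−1)^0·+1^1·+1^2 = +1.
Ram(23, -33649) = {2, 23}; no ℚ_2-point on the conic.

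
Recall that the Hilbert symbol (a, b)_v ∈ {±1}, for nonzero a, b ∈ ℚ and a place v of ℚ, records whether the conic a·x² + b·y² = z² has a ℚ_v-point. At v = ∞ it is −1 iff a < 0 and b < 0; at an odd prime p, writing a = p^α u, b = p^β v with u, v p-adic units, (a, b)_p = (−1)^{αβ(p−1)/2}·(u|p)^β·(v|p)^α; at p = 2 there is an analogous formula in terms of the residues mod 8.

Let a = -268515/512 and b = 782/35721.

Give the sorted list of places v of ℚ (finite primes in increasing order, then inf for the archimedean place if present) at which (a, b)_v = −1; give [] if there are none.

(a, b) ≡ (-6630, 782) mod (ℚ^×)²; places V = {2, 3, 5, 7, 13, 17, 23, ∞}.
(a,b)_17: α=1, u≡16; β=1, v≡3 (mod 17); (16|17)=+1, (3|17)=-1; sign (−1)^0·+1^1·-1^1 = -1.
(a,b)_2: α=-9, β=1; u≡5, v≡7 (mod 8); ε(u)ε(v)=0·1, αω(v)=-9·0, βω(u)=1·1; sum ≡ 1  ⇒  -1.
(a,b)_5: α=1, u≡1; β=0, v≡2 (mod 5); (1|5)=+1, (2|5)=-1; sign (−1)^0·+1^0·-1^1 = -1.
(a,b)_7: α=0, u≡5; β=-2, v≡5 (mod 7); (5|7)=-1, (5|7)=-1; sign (−1)^0·-1^-2·-1^0 = +1.
(a,b)_∞: sgn(-6630)=−, sgn(782)=+, so +1.
(a,b)_23: α=0, u≡17; β=1, v≡17 (mod 23); (17|23)=-1, (17|23)=-1; sign (−1)^0·-1^1·-1^0 = -1.
(a,b)_3: α=5, u≡1; β=-6, v≡2 (mod 3); (1|3)=+1, (2|3)=-1; sign (−1)^0·+1^-6·-1^5 = -1.
(a,b)_13: α=1, u≡3; β=0, v≡8 (mod 13); (3|13)=+1, (8|13)=-1; sign (−1)^0·+1^0·-1^1 = -1.
|Ram(-6630, 782)| = 6, even; anisotropic at {2, 3, 5, 13, 17, 23}.

[2, 3, 5, 13, 17, 23]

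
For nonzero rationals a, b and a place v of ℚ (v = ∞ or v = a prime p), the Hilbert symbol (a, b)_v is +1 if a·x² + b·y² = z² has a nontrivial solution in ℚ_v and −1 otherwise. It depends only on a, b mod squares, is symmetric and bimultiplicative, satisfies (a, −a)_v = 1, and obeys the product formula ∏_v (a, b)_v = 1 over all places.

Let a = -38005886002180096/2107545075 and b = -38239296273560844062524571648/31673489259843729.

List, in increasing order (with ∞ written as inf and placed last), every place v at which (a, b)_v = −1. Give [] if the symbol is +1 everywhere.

[7, 11, 13, inf]

Mod squares: a ≡ -273, b ≡ -4862. Check v ∈ {∞, 2, 3, 5, 7, 11, 13, 17, 19, 29, 31}.
v=11: a=11^4·(≡6), b=11^5·(≡5) mod 11; (6|11)=-1, (5|11)=+1; (−1)^{4·5·5}·(-1)^5·(+1)^4 = -1.
v=17: a=17^0·(≡15), b=17^1·(≡11) mod 17; (15|17)=+1, (11|17)=-1; (−1)^{0·1·8}·(+1)^1·(-1)^0 = +1.
v=7: a=7^3·(≡3), b=7^4·(≡6) mod 7; (3|7)=-1, (6|7)=-1; (−1)^{3·4·3}·(-1)^4·(-1)^3 = -1.
v=3: a=3^-5·(≡2), b=3^-6·(≡1) mod 3; (2|3)=-1, (1|3)=+1; (−1)^{-5·-6·1}·(-1)^-6·(+1)^-5 = +1.
v=29: a=29^2·(≡27), b=29^4·(≡18) mod 29; (27|29)=-1, (18|29)=-1; (−1)^{2·4·14}·(-1)^4·(-1)^2 = +1.
v=5: a=5^-2·(≡3), b=5^0·(≡3) mod 5; (3|5)=-1, (3|5)=-1; (−1)^{-2·0·2}·(-1)^0·(-1)^-2 = +1.
v=∞: -273 < 0 and -4862 < 0  ⇒  (a,b)_∞ = -1.
v=31: a=31^-2·(≡23), b=31^-4·(≡5) mod 31; (23|31)=-1, (5|31)=+1; (−1)^{-2·-4·15}·(-1)^-4·(+1)^-2 = +1.
v=19: a=19^-2·(≡18), b=19^-6·(≡3) mod 19; (18|19)=-1, (3|19)=-1; (−1)^{-2·-6·9}·(-1)^-6·(-1)^-2 = +1.
v=13: a=13^3·(≡5), b=13^7·(≡12) mod 13; (5|13)=-1, (12|13)=+1; (−1)^{3·7·6}·(-1)^7·(+1)^3 = -1.
v=2: v_2(a)=12, v_2(b)=17; units ≡ 7, 1 (mod 8); ε·ε+αω+βω = 1·0+12·0+17·0 ≡ 0  ⇒  (a,b)_2 = +1.
(-273, -4862 / ℚ) ramifies at {7, 11, 13, ∞}: a division algebra.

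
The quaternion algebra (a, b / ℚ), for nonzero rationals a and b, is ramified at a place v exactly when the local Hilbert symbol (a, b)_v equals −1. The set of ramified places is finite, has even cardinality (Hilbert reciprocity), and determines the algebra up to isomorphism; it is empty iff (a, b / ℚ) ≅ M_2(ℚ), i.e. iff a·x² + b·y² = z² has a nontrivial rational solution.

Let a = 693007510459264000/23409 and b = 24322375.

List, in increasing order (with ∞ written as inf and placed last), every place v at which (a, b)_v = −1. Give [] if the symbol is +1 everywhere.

(a, b) ≡ (715, 55) mod (ℚ^×)²; places V = {2, 3, 5, 7, 11, 13, 17, 19, ∞}.
(a,b)_3: α=-4, u≡1; β=0, v≡1 (mod 3); (1|3)=+1, (1|3)=+1; sign (−1)^0·+1^0·+1^-4 = +1.
(a,b)_7: α=4, u≡4; β=2, v≡5 (mod 7); (4|7)=+1, (5|7)=-1; sign (−1)^0·+1^2·-1^4 = +1.
(a,b)_17: α=-2, u≡13; β=0, v≡16 (mod 17); (13|17)=+1, (16|17)=+1; sign (−1)^0·+1^0·+1^-2 = +1.
(a,b)_∞: sgn(715)=+, sgn(55)=+, so +1.
(a,b)_11: α=3, u≡8; β=1, v≡4 (mod 11); (8|11)=-1, (4|11)=+1; sign (−1)^1·-1^1·+1^3 = +1.
(a,b)_2: α=10, β=0; u≡3, v≡7 (mod 8); ε(u)ε(v)=1·1, αω(v)=10·0, βω(u)=0·1; sum ≡ 1  ⇒  -1.
(a,b)_5: α=3, u≡3; β=3, v≡4 (mod 5); (3|5)=-1, (4|5)=+1; sign (−1)^0·-1^3·+1^3 = -1.
(a,b)_13: α=1, u≡12; β=0, v≡12 (mod 13); (12|13)=+1, (12|13)=+1; sign (−1)^0·+1^0·+1^1 = +1.
(a,b)_19: α=4, u≡12; β=2, v≡1 (mod 19); (12|19)=-1, (1|19)=+1; sign (−1)^0·-1^2·+1^4 = +1.
Ram(715, 55) = {2, 5}; no ℚ_2-point on the conic.

[2, 5]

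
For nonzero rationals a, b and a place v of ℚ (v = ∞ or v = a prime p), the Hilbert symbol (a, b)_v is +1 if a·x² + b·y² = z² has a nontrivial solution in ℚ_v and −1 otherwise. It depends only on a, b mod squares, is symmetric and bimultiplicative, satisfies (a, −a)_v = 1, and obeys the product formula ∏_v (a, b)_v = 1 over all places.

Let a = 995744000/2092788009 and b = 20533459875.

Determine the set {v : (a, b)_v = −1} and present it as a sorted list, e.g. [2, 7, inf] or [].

[3, 5, 37, 47]

(a, b) ≡ (185, 599955) mod (ℚ^×)²; places V = {2, 3, 5, 13, 17, 23, 29, 37, 47, ∞}.
(a,b)_13: α=-2, u≡10; β=0, v≡6 (mod 13); (10|13)=+1, (6|13)=-1; sign (−1)^0·+1^0·-1^-2 = +1.
(a,b)_37: α=1, u≡29; β=3, v≡3 (mod 37); (29|37)=-1, (3|37)=+1; sign (−1)^0·-1^3·+1^1 = -1.
(a,b)_47: α=0, u≡46; β=1, v≡17 (mod 47); (46|47)=-1, (17|47)=+1; sign (−1)^0·-1^1·+1^0 = -1.
(a,b)_17: α=-2, u≡1; β=0, v≡15 (mod 17); (1|17)=+1, (15|17)=+1; sign (−1)^0·+1^0·+1^-2 = +1.
(a,b)_23: α=-2, u≡13; β=1, v≡3 (mod 23); (13|23)=+1, (3|23)=+1; sign (−1)^0·+1^1·+1^-2 = +1.
(a,b)_2: α=8, β=0; u≡1, v≡3 (mod 8); ε(u)ε(v)=0·1, αω(v)=8·1, βω(u)=0·0; sum ≡ 0  ⇒  +1.
(a,b)_3: α=-4, u≡2; β=1, v≡2 (mod 3); (2|3)=-1, (2|3)=-1; sign (−1)^0·-1^1·-1^-4 = -1.
(a,b)_∞: sgn(185)=+, sgn(599955)=+, so +1.
(a,b)_29: α=2, u≡10; β=0, v≡15 (mod 29); (10|29)=-1, (15|29)=-1; sign (−1)^0·-1^0·-1^2 = +1.
(a,b)_5: α=3, u≡3; β=3, v≡4 (mod 5); (3|5)=-1, (4|5)=+1; sign (−1)^0·-1^3·+1^3 = -1.
(185, 599955 / ℚ) ramifies at {3, 5, 37, 47}: a division algebra.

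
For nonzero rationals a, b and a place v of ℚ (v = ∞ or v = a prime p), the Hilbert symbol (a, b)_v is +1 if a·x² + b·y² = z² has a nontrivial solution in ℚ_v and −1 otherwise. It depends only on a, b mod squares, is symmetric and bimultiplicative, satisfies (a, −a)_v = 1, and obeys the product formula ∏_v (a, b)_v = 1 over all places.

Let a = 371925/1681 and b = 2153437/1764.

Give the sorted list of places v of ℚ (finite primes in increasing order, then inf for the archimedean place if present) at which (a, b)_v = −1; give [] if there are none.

(a, b) ≡ (1653, 13) mod (ℚ^×)²; places V = {2, 3, 5, 7, 11, 13, 19, 29, 37, 41, ∞}.
(a,b)_37: α=0, u≡7; β=2, v≡20 (mod 37); (7|37)=+1, (20|37)=-1; sign (−1)^0·+1^2·-1^0 = +1.
(a,b)_29: α=1, u≡22; β=0, v≡9 (mod 29); (22|29)=+1, (9|29)=+1; sign (−1)^0·+1^0·+1^1 = +1.
(a,b)_5: α=2, u≡2; β=0, v≡3 (mod 5); (2|5)=-1, (3|5)=-1; sign (−1)^0·-1^0·-1^2 = +1.
(a,b)_11: α=0, u≡9; β=2, v≡8 (mod 11); (9|11)=+1, (8|11)=-1; sign (−1)^0·+1^2·-1^0 = +1.
(a,b)_41: α=-2, u≡14; β=0, v≡35 (mod 41); (14|41)=-1, (35|41)=-1; sign (−1)^0·-1^0·-1^-2 = +1.
(a,b)_19: α=1, u≡9; β=0, v≡14 (mod 19); (9|19)=+1, (14|19)=-1; sign (−1)^0·+1^0·-1^1 = -1.
(a,b)_∞: sgn(1653)=+, sgn(13)=+, so +1.
(a,b)_7: α=0, u≡1; β=-2, v≡6 (mod 7); (1|7)=+1, (6|7)=-1; sign (−1)^0·+1^-2·-1^0 = +1.
(a,b)_2: α=0, β=-2; u≡5, v≡5 (mod 8); ε(u)ε(v)=0·0, αω(v)=0·1, βω(u)=-2·1; sum ≡ 0  ⇒  +1.
(a,b)_13: α=0, u≡2; β=1, v≡9 (mod 13); (2|13)=-1, (9|13)=+1; sign (−1)^0·-1^1·+1^0 = -1.
(a,b)_3: α=3, u≡2; β=-2, v≡1 (mod 3); (2|3)=-1, (1|3)=+1; sign (−1)^0·-1^-2·+1^3 = +1.
|Ram(1653, 13)| = 2, even; anisotropic at {13, 19}.

[13, 19]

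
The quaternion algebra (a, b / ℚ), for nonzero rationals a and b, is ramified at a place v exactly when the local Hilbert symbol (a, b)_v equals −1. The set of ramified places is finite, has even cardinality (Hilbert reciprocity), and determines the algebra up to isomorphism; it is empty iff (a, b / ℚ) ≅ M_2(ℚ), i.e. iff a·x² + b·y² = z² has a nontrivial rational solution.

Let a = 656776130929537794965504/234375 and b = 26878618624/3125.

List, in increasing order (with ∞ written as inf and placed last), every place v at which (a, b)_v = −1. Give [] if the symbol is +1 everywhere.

[3, 5, 29, 37]

Mod squares: a ≡ 94364985, b ≡ 1084655. Check v ∈ {∞, 2, 3, 5, 11, 13, 29, 37, 41}.
v=29: a=29^1·(≡6), b=29^0·(≡8) mod 29; (6|29)=+1, (8|29)=-1; (−1)^{1·0·14}·(+1)^0·(-1)^1 = -1.
v=2: v_2(a)=28, v_2(b)=10; units ≡ 1, 7 (mod 8); ε·ε+αω+βω = 0·1+28·0+10·0 ≡ 0  ⇒  (a,b)_2 = +1.
v=13: a=13^3·(≡9), b=13^1·(≡12) mod 13; (9|13)=+1, (12|13)=+1; (−1)^{3·1·6}·(+1)^1·(+1)^3 = +1.
v=37: a=37^3·(≡8), b=37^1·(≡28) mod 37; (8|37)=-1, (28|37)=+1; (−1)^{3·1·18}·(-1)^1·(+1)^3 = -1.
v=11: a=11^1·(≡7), b=11^3·(≡9) mod 11; (7|11)=-1, (9|11)=+1; (−1)^{1·3·5}·(-1)^3·(+1)^1 = +1.
v=∞: 94364985 > 0 and 1084655 > 0  ⇒  (a,b)_∞ = +1.
v=3: a=3^-1·(≡1), b=3^0·(≡2) mod 3; (1|3)=+1, (2|3)=-1; (−1)^{-1·0·1}·(+1)^0·(-1)^-1 = -1.
v=41: a=41^3·(≡8), b=41^1·(≡5) mod 41; (8|41)=+1, (5|41)=+1; (−1)^{3·1·20}·(+1)^1·(+1)^3 = +1.
v=5: a=5^-7·(≡3), b=5^-5·(≡4) mod 5; (3|5)=-1, (4|5)=+1; (−1)^{-7·-5·2}·(-1)^-5·(+1)^-7 = -1.
Ram(94364985, 1084655) = {3, 5, 29, 37}; no ℚ_3-point on the conic.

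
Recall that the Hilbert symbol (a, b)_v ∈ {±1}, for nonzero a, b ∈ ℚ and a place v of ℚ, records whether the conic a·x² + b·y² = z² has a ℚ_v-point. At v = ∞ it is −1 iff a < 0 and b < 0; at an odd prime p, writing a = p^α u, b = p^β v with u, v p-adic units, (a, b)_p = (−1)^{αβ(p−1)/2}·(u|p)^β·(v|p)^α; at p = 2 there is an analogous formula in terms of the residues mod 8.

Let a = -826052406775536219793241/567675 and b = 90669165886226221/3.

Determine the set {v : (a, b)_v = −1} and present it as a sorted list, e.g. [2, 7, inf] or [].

(a, b) ≡ (-48507, 1910127) mod (ℚ^×)²; places V = {2, 3, 5, 7, 13, 19, 23, 29, 31, 37, 47, ∞}.
(a,b)_5: α=-2, u≡2; β=0, v≡2 (mod 5); (2|5)=-1, (2|5)=-1; sign (−1)^0·-1^0·-1^-2 = +1.
(a,b)_23: α=1, u≡20; β=1, v≡11 (mod 23); (20|23)=-1, (11|23)=-1; sign (−1)^1·-1^1·-1^1 = -1.
(a,b)_7: α=2, u≡6; β=2, v≡4 (mod 7); (6|7)=-1, (4|7)=+1; sign (−1)^0·-1^2·+1^2 = +1.
(a,b)_37: α=3, u≡26; β=2, v≡17 (mod 37); (26|37)=+1, (17|37)=-1; sign (−1)^0·+1^2·-1^3 = -1.
(a,b)_13: α=2, u≡4; β=0, v≡7 (mod 13); (4|13)=+1, (7|13)=-1; sign (−1)^0·+1^0·-1^2 = +1.
(a,b)_2: α=0, β=0; u≡5, v≡7 (mod 8); ε(u)ε(v)=0·1, αω(v)=0·0, βω(u)=0·1; sum ≡ 0  ⇒  +1.
(a,b)_31: α=4, u≡8; β=3, v≡19 (mod 31); (8|31)=+1, (19|31)=+1; sign (−1)^0·+1^3·+1^4 = +1.
(a,b)_29: α=-2, u≡21; β=0, v≡6 (mod 29); (21|29)=-1, (6|29)=+1; sign (−1)^0·-1^0·+1^-2 = +1.
(a,b)_∞: sgn(-48507)=−, sgn(1910127)=+, so +1.
(a,b)_19: α=1, u≡15; β=1, v≡5 (mod 19); (15|19)=-1, (5|19)=+1; sign (−1)^1·-1^1·+1^1 = +1.
(a,b)_47: α=4, u≡33; β=3, v≡31 (mod 47); (33|47)=-1, (31|47)=-1; sign (−1)^0·-1^3·-1^4 = -1.
(a,b)_3: α=-3, u≡1; β=-1, v≡1 (mod 3); (1|3)=+1, (1|3)=+1; sign (−1)^1·+1^-1·+1^-3 = -1.
|Ram(-48507, 1910127)| = 4, even; anisotropic at {3, 23, 37, 47}.

[3, 23, 37, 47]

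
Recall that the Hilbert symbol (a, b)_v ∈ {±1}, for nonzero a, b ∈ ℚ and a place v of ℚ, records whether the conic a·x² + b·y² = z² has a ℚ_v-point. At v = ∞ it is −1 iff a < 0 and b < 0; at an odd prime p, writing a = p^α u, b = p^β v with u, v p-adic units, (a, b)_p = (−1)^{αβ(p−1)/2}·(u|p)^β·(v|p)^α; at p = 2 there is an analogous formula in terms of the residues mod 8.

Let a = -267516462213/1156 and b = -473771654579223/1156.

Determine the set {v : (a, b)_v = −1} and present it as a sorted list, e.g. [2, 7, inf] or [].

Mod squares: a ≡ -13, b ≡ -23023. Check v ∈ {∞, 2, 3, 7, 11, 13, 17, 23}.
v=11: a=11^2·(≡5), b=11^3·(≡2) mod 11; (5|11)=+1, (2|11)=-1; (−1)^{2·3·5}·(+1)^3·(-1)^2 = +1.
v=23: a=23^2·(≡19), b=23^3·(≡14) mod 23; (19|23)=-1, (14|23)=-1; (−1)^{2·3·11}·(-1)^3·(-1)^2 = -1.
v=17: a=17^-2·(≡8), b=17^-2·(≡7) mod 17; (8|17)=+1, (7|17)=-1; (−1)^{-2·-2·8}·(+1)^-2·(-1)^-2 = +1.
v=7: a=7^2·(≡2), b=7^3·(≡2) mod 7; (2|7)=+1, (2|7)=+1; (−1)^{2·3·3}·(+1)^3·(+1)^2 = +1.
v=3: a=3^8·(≡2), b=3^8·(≡2) mod 3; (2|3)=-1, (2|3)=-1; (−1)^{8·8·1}·(-1)^8·(-1)^8 = +1.
v=∞: -13 < 0 and -23023 < 0  ⇒  (a,b)_∞ = -1.
v=2: v_2(a)=-2, v_2(b)=-2; units ≡ 3, 1 (mod 8); ε·ε+αω+βω = 1·0+-2·0+-2·1 ≡ 0  ⇒  (a,b)_2 = +1.
v=13: a=13^1·(≡3), b=13^1·(≡9) mod 13; (3|13)=+1, (9|13)=+1; (−1)^{1·1·6}·(+1)^1·(+1)^1 = +1.
(-13, -23023 / ℚ) ramifies at {23, ∞}: a division algebra.

[23, inf]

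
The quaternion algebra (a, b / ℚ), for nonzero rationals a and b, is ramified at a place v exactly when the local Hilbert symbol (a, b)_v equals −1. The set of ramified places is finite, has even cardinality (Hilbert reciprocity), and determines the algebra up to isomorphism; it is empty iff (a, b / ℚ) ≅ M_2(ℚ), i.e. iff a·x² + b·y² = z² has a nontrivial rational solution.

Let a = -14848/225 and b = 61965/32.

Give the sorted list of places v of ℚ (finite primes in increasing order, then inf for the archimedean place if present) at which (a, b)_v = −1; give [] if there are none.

[5, 17]

(a, b) ≡ (-58, 170) mod (ℚ^×)²; places V = {2, 3, 5, 17, 29, ∞}.
(a,b)_17: α=0, u≡11; β=1, v≡5 (mod 17); (11|17)=-1, (5|17)=-1; sign (−1)^0·-1^1·-1^0 = -1.
(a,b)_∞: sgn(-58)=−, sgn(170)=+, so +1.
(a,b)_5: α=-2, u≡3; β=1, v≡4 (mod 5); (3|5)=-1, (4|5)=+1; sign (−1)^0·-1^1·+1^-2 = -1.
(a,b)_29: α=1, u≡11; β=0, v≡7 (mod 29); (11|29)=-1, (7|29)=+1; sign (−1)^0·-1^0·+1^1 = +1.
(a,b)_3: α=-2, u≡2; β=6, v≡2 (mod 3); (2|3)=-1, (2|3)=-1; sign (−1)^0·-1^6·-1^-2 = +1.
(a,b)_2: α=9, β=-5; u≡3, v≡5 (mod 8); ε(u)ε(v)=1·0, αω(v)=9·1, βω(u)=-5·1; sum ≡ 0  ⇒  +1.
(-58, 170 / ℚ) ramifies at {5, 17}: a division algebra.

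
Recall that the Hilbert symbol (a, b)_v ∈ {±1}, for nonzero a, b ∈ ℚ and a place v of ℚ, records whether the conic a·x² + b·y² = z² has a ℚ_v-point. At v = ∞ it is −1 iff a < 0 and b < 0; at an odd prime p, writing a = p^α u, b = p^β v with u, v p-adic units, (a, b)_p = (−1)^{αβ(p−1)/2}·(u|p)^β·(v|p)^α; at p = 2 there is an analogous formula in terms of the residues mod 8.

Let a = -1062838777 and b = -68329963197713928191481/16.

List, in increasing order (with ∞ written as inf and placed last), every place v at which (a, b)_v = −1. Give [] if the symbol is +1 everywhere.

[2, 7, 11, 13, 41, inf]

(a, b) ≡ (-1062838777, -6721) mod (ℚ^×)²; places V = {2, 3, 7, 11, 13, 19, 29, 41, 47, ∞}.
(a,b)_2: α=0, β=-4; u≡7, v≡7 (mod 8); ε(u)ε(v)=1·1, αω(v)=0·0, βω(u)=-4·0; sum ≡ 1  ⇒  -1.
(a,b)_47: α=1, u≡36; β=3, v≡46 (mod 47); (36|47)=+1, (46|47)=-1; sign (−1)^1·+1^3·-1^1 = +1.
(a,b)_7: α=1, u≡5; β=2, v≡3 (mod 7); (5|7)=-1, (3|7)=-1; sign (−1)^0·-1^2·-1^1 = -1.
(a,b)_∞: sgn(-1062838777)=−, sgn(-6721)=−, so -1.
(a,b)_3: α=0, u≡2; β=2, v≡2 (mod 3); (2|3)=-1, (2|3)=-1; sign (−1)^0·-1^2·-1^0 = +1.
(a,b)_11: α=1, u≡5; β=3, v≡5 (mod 11); (5|11)=+1, (5|11)=+1; sign (−1)^1·+1^3·+1^1 = -1.
(a,b)_29: α=1, u≡7; β=2, v≡28 (mod 29); (7|29)=+1, (28|29)=+1; sign (−1)^0·+1^2·+1^1 = +1.
(a,b)_13: α=1, u≡2; β=3, v≡10 (mod 13); (2|13)=-1, (10|13)=+1; sign (−1)^0·-1^3·+1^1 = -1.
(a,b)_19: α=1, u≡5; β=2, v≡5 (mod 19); (5|19)=+1, (5|19)=+1; sign (−1)^0·+1^2·+1^1 = +1.
(a,b)_41: α=1, u≡9; β=2, v≡6 (mod 41); (9|41)=+1, (6|41)=-1; sign (−1)^0·+1^2·-1^1 = -1.
(-1062838777, -6721 / ℚ) ramifies at {2, 7, 11, 13, 41, ∞}: a division algebra.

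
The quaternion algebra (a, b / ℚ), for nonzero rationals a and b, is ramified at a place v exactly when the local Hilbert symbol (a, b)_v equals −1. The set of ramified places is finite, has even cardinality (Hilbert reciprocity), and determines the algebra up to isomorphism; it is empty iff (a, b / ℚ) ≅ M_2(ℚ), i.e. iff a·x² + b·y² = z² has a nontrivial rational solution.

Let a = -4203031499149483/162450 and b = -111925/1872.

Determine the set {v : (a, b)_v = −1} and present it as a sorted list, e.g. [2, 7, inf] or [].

(a, b) ≡ (-8294, -481) mod (ℚ^×)²; places V = {2, 3, 5, 7, 11, 13, 19, 23, 29, 37, ∞}.
(a,b)_7: α=2, u≡1; β=0, v≡4 (mod 7); (1|7)=+1, (4|7)=+1; sign (−1)^0·+1^0·+1^2 = +1.
(a,b)_3: α=-2, u≡1; β=-2, v≡2 (mod 3); (1|3)=+1, (2|3)=-1; sign (−1)^0·+1^-2·-1^-2 = +1.
(a,b)_5: α=-2, u≡4; β=2, v≡4 (mod 5); (4|5)=+1, (4|5)=+1; sign (−1)^0·+1^2·+1^-2 = +1.
(a,b)_37: α=2, u≡15; β=1, v≡29 (mod 37); (15|37)=-1, (29|37)=-1; sign (−1)^0·-1^1·-1^2 = -1.
(a,b)_13: α=5, u≡1; β=-1, v≡5 (mod 13); (1|13)=+1, (5|13)=-1; sign (−1)^0·+1^-1·-1^5 = -1.
(a,b)_∞: sgn(-8294)=−, sgn(-481)=−, so -1.
(a,b)_19: α=-2, u≡4; β=0, v≡8 (mod 19); (4|19)=+1, (8|19)=-1; sign (−1)^0·+1^0·-1^-2 = +1.
(a,b)_23: α=2, u≡18; β=0, v≡12 (mod 23); (18|23)=+1, (12|23)=+1; sign (−1)^0·+1^0·+1^2 = +1.
(a,b)_29: α=1, u≡28; β=0, v≡10 (mod 29); (28|29)=+1, (10|29)=-1; sign (−1)^0·+1^0·-1^1 = -1.
(a,b)_11: α=1, u≡5; β=2, v≡5 (mod 11); (5|11)=+1, (5|11)=+1; sign (−1)^0·+1^2·+1^1 = +1.
(a,b)_2: α=-1, β=-4; u≡5, v≡7 (mod 8); ε(u)ε(v)=0·1, αω(v)=-1·0, βω(u)=-4·1; sum ≡ 0  ⇒  +1.
|Ram(-8294, -481)| = 4, even; anisotropic at {13, 29, 37, ∞}.

[13, 29, 37, inf]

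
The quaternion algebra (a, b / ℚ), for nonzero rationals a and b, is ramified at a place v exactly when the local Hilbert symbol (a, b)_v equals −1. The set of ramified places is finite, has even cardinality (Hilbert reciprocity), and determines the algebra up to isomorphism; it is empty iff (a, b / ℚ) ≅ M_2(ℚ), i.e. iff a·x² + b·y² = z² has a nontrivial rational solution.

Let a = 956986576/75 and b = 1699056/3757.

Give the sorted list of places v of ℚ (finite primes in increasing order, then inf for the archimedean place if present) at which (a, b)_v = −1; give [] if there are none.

[2, 7]

Mod squares: a ≡ 106743, b ≡ 17043. Check v ∈ {∞, 2, 3, 5, 7, 13, 17, 19, 23, 41}.
v=∞: 106743 > 0 and 17043 > 0  ⇒  (a,b)_∞ = +1.
v=41: a=41^2·(≡16), b=41^0·(≡29) mod 41; (16|41)=+1, (29|41)=-1; (−1)^{2·0·20}·(+1)^0·(-1)^2 = +1.
v=3: a=3^-1·(≡1), b=3^5·(≡2) mod 3; (1|3)=+1, (2|3)=-1; (−1)^{-1·5·1}·(+1)^5·(-1)^-1 = +1.
v=13: a=13^1·(≡11), b=13^-1·(≡7) mod 13; (11|13)=-1, (7|13)=-1; (−1)^{1·-1·6}·(-1)^-1·(-1)^1 = +1.
v=2: v_2(a)=4, v_2(b)=4; units ≡ 7, 3 (mod 8); ε·ε+αω+βω = 1·1+4·1+4·0 ≡ 1  ⇒  (a,b)_2 = -1.
v=17: a=17^1·(≡3), b=17^-2·(≡15) mod 17; (3|17)=-1, (15|17)=+1; (−1)^{1·-2·8}·(-1)^-2·(+1)^1 = +1.
v=7: a=7^1·(≡6), b=7^0·(≡6) mod 7; (6|7)=-1, (6|7)=-1; (−1)^{1·0·3}·(-1)^0·(-1)^1 = -1.
v=5: a=5^-2·(≡2), b=5^0·(≡3) mod 5; (2|5)=-1, (3|5)=-1; (−1)^{-2·0·2}·(-1)^0·(-1)^-2 = +1.
v=23: a=23^1·(≡9), b=23^1·(≡11) mod 23; (9|23)=+1, (11|23)=-1; (−1)^{1·1·11}·(+1)^1·(-1)^1 = +1.
v=19: a=19^0·(≡9), b=19^1·(≡17) mod 19; (9|19)=+1, (17|19)=+1; (−1)^{0·1·9}·(+1)^1·(+1)^0 = +1.
|Ram(106743, 17043)| = 2, even; anisotropic at {2, 7}.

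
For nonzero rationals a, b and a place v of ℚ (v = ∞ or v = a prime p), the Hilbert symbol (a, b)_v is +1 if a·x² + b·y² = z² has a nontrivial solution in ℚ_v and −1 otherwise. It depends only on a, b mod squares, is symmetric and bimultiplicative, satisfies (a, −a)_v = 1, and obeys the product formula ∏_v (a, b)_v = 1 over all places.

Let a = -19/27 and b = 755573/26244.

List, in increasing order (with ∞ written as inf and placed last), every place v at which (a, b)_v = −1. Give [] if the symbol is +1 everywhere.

Mod squares: a ≡ -57, b ≡ 2093. Check v ∈ {∞, 2, 3, 7, 13, 19, 23}.
v=∞: -57 < 0 and 2093 > 0  ⇒  (a,b)_∞ = +1.
v=19: a=19^1·(≡7), b=19^2·(≡12) mod 19; (7|19)=+1, (12|19)=-1; (−1)^{1·2·9}·(+1)^2·(-1)^1 = -1.
v=3: a=3^-3·(≡2), b=3^-8·(≡2) mod 3; (2|3)=-1, (2|3)=-1; (−1)^{-3·-8·1}·(-1)^-8·(-1)^-3 = -1.
v=13: a=13^0·(≡7), b=13^1·(≡5) mod 13; (7|13)=-1, (5|13)=-1; (−1)^{0·1·6}·(-1)^1·(-1)^0 = -1.
v=7: a=7^0·(≡5), b=7^1·(≡6) mod 7; (5|7)=-1, (6|7)=-1; (−1)^{0·1·3}·(-1)^1·(-1)^0 = -1.
v=23: a=23^0·(≡1), b=23^1·(≡7) mod 23; (1|23)=+1, (7|23)=-1; (−1)^{0·1·11}·(+1)^1·(-1)^0 = +1.
v=2: v_2(a)=0, v_2(b)=-2; units ≡ 7, 5 (mod 8); ε·ε+αω+βω = 1·0+0·1+-2·0 ≡ 0  ⇒  (a,b)_2 = +1.
Ram(-57, 2093) = {3, 7, 13, 19}; no ℚ_3-point on the conic.

[3, 7, 13, 19]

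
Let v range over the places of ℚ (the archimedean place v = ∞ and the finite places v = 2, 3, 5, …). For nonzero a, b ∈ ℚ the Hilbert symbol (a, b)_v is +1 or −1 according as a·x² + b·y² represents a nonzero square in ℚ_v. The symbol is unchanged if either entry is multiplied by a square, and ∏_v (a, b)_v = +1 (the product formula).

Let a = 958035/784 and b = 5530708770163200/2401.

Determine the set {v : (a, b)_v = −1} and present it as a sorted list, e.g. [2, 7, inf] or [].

[2, 5]

(a, b) ≡ (3315, 442) mod (ℚ^×)²; places V = {2, 3, 5, 7, 13, 17, ∞}.
(a,b)_∞: sgn(3315)=+, sgn(442)=+, so +1.
(a,b)_3: α=1, u≡1; β=4, v≡1 (mod 3); (1|3)=+1, (1|3)=+1; sign (−1)^0·+1^4·+1^1 = +1.
(a,b)_13: α=1, u≡6; β=1, v≡2 (mod 13); (6|13)=-1, (2|13)=-1; sign (−1)^0·-1^1·-1^1 = +1.
(a,b)_7: α=-2, u≡4; β=-4, v≡1 (mod 7); (4|7)=+1, (1|7)=+1; sign (−1)^0·+1^-4·+1^-2 = +1.
(a,b)_5: α=1, u≡3; β=2, v≡3 (mod 5); (3|5)=-1, (3|5)=-1; sign (−1)^0·-1^2·-1^1 = -1.
(a,b)_2: α=-4, β=9; u≡3, v≡5 (mod 8); ε(u)ε(v)=1·0, αω(v)=-4·1, βω(u)=9·1; sum ≡ 1  ⇒  -1.
(a,b)_17: α=3, u≡4; β=7, v≡13 (mod 17); (4|17)=+1, (13|17)=+1; sign (−1)^0·+1^7·+1^3 = +1.
|Ram(3315, 442)| = 2, even; anisotropic at {2, 5}.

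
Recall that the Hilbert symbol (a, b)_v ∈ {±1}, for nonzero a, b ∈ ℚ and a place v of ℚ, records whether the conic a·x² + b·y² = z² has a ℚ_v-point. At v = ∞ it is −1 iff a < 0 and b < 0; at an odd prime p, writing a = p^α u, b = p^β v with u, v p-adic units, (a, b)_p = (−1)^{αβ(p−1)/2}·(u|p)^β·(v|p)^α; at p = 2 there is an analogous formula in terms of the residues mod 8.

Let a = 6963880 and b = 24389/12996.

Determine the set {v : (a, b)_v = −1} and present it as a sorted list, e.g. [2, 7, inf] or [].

[2, 11, 17, 19]

(a, b) ≡ (35530, 29) mod (ℚ^×)²; places V = {2, 3, 5, 7, 11, 17, 19, 29, ∞}.
(a,b)_19: α=1, u≡10; β=-2, v≡13 (mod 19); (10|19)=-1, (13|19)=-1; sign (−1)^0·-1^-2·-1^1 = -1.
(a,b)_5: α=1, u≡1; β=0, v≡4 (mod 5); (1|5)=+1, (4|5)=+1; sign (−1)^0·+1^0·+1^1 = +1.
(a,b)_7: α=2, u≡6; β=0, v≡2 (mod 7); (6|7)=-1, (2|7)=+1; sign (−1)^0·-1^0·+1^2 = +1.
(a,b)_3: α=0, u≡1; β=-2, v≡2 (mod 3); (1|3)=+1, (2|3)=-1; sign (−1)^0·+1^-2·-1^0 = +1.
(a,b)_∞: sgn(35530)=+, sgn(29)=+, so +1.
(a,b)_11: α=1, u≡8; β=0, v≡7 (mod 11); (8|11)=-1, (7|11)=-1; sign (−1)^0·-1^0·-1^1 = -1.
(a,b)_29: α=0, u≡23; β=3, v≡22 (mod 29); (23|29)=+1, (22|29)=+1; sign (−1)^0·+1^3·+1^0 = +1.
(a,b)_17: α=1, u≡8; β=0, v≡12 (mod 17); (8|17)=+1, (12|17)=-1; sign (−1)^0·+1^0·-1^1 = -1.
(a,b)_2: α=3, β=-2; u≡5, v≡5 (mod 8); ε(u)ε(v)=0·0, αω(v)=3·1, βω(u)=-2·1; sum ≡ 1  ⇒  -1.
Ram(35530, 29) = {2, 11, 17, 19}; no ℚ_2-point on the conic.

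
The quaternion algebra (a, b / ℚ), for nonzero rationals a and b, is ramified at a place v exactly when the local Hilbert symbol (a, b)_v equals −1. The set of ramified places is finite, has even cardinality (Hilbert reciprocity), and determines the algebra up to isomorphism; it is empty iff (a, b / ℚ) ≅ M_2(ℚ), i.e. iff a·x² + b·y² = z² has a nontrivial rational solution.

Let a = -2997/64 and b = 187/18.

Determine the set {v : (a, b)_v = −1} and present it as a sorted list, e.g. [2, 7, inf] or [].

(a, b) ≡ (-37, 374) mod (ℚ^×)²; places V = {2, 3, 11, 17, 37, ∞}.
(a,b)_11: α=0, u≡8; β=1, v≡4 (mod 11); (8|11)=-1, (4|11)=+1; sign (−1)^0·-1^1·+1^0 = -1.
(a,b)_3: α=4, u≡2; β=-2, v≡2 (mod 3); (2|3)=-1, (2|3)=-1; sign (−1)^0·-1^-2·-1^4 = +1.
(a,b)_∞: sgn(-37)=−, sgn(374)=+, so +1.
(a,b)_17: α=0, u≡14; β=1, v≡11 (mod 17); (14|17)=-1, (11|17)=-1; sign (−1)^0·-1^1·-1^0 = -1.
(a,b)_2: α=-6, β=-1; u≡3, v≡3 (mod 8); ε(u)ε(v)=1·1, αω(v)=-6·1, βω(u)=-1·1; sum ≡ 0  ⇒  +1.
(a,b)_37: α=1, u≡34; β=0, v≡33 (mod 37); (34|37)=+1, (33|37)=+1; sign (−1)^0·+1^0·+1^1 = +1.
Ram(-37, 374) = {11, 17}; no ℚ_11-point on the conic.

[11, 17]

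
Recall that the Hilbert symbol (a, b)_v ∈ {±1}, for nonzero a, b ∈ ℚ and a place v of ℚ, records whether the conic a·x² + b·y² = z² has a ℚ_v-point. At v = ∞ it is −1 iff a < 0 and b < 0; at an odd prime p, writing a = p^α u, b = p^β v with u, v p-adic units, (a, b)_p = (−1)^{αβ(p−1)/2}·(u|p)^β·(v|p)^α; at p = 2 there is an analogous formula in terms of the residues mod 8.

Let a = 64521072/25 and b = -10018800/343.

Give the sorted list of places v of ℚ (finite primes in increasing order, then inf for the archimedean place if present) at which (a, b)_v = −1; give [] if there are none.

[2, 23]

Mod squares: a ≡ 7, b ≡ -161. Check v ∈ {∞, 2, 3, 5, 7, 11, 23}.
v=7: a=7^1·(≡1), b=7^-3·(≡6) mod 7; (1|7)=+1, (6|7)=-1; (−1)^{1·-3·3}·(+1)^-3·(-1)^1 = +1.
v=3: a=3^2·(≡1), b=3^2·(≡1) mod 3; (1|3)=+1, (1|3)=+1; (−1)^{2·2·1}·(+1)^2·(+1)^2 = +1.
v=5: a=5^-2·(≡2), b=5^2·(≡1) mod 5; (2|5)=-1, (1|5)=+1; (−1)^{-2·2·2}·(-1)^2·(+1)^-2 = +1.
v=2: v_2(a)=4, v_2(b)=4; units ≡ 7, 7 (mod 8); ε·ε+αω+βω = 1·1+4·0+4·0 ≡ 1  ⇒  (a,b)_2 = -1.
v=11: a=11^2·(≡6), b=11^2·(≡4) mod 11; (6|11)=-1, (4|11)=+1; (−1)^{2·2·5}·(-1)^2·(+1)^2 = +1.
v=∞: 7 > 0 and -161 < 0  ⇒  (a,b)_∞ = +1.
v=23: a=23^2·(≡11), b=23^1·(≡13) mod 23; (11|23)=-1, (13|23)=+1; (−1)^{2·1·11}·(-1)^1·(+1)^2 = -1.
(7, -161 / ℚ) ramifies at {2, 23}: a division algebra.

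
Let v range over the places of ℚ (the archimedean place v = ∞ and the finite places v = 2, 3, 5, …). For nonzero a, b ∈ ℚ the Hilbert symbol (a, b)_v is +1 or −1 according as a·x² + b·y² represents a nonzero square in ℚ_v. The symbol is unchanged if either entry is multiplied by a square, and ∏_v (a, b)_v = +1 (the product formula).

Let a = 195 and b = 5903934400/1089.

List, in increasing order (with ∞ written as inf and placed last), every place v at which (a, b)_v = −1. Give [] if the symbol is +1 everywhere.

(a, b) ≡ (195, 3689959) mod (ℚ^×)²; places V = {2, 3, 5, 7, 11, 13, 23, 41, 43, ∞}.
(a,b)_7: α=0, u≡6; β=1, v≡2 (mod 7); (6|7)=-1, (2|7)=+1; sign (−1)^0·-1^1·+1^0 = -1.
(a,b)_3: α=1, u≡2; β=-2, v≡1 (mod 3); (2|3)=-1, (1|3)=+1; sign (−1)^0·-1^-2·+1^1 = +1.
(a,b)_13: α=1, u≡2; β=1, v≡4 (mod 13); (2|13)=-1, (4|13)=+1; sign (−1)^0·-1^1·+1^1 = -1.
(a,b)_∞: sgn(195)=+, sgn(3689959)=+, so +1.
(a,b)_2: α=0, β=6; u≡3, v≡7 (mod 8); ε(u)ε(v)=1·1, αω(v)=0·0, βω(u)=6·1; sum ≡ 1  ⇒  -1.
(a,b)_23: α=0, u≡11; β=1, v≡13 (mod 23); (11|23)=-1, (13|23)=+1; sign (−1)^0·-1^1·+1^0 = -1.
(a,b)_5: α=1, u≡4; β=2, v≡4 (mod 5); (4|5)=+1, (4|5)=+1; sign (−1)^0·+1^2·+1^1 = +1.
(a,b)_43: α=0, u≡23; β=1, v≡18 (mod 43); (23|43)=+1, (18|43)=-1; sign (−1)^0·+1^1·-1^0 = +1.
(a,b)_41: α=0, u≡31; β=1, v≡18 (mod 41); (31|41)=+1, (18|41)=+1; sign (−1)^0·+1^1·+1^0 = +1.
(a,b)_11: α=0, u≡8; β=-2, v≡5 (mod 11); (8|11)=-1, (5|11)=+1; sign (−1)^0·-1^-2·+1^0 = +1.
(195, 3689959 / ℚ) ramifies at {2, 7, 13, 23}: a division algebra.

[2, 7, 13, 23]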